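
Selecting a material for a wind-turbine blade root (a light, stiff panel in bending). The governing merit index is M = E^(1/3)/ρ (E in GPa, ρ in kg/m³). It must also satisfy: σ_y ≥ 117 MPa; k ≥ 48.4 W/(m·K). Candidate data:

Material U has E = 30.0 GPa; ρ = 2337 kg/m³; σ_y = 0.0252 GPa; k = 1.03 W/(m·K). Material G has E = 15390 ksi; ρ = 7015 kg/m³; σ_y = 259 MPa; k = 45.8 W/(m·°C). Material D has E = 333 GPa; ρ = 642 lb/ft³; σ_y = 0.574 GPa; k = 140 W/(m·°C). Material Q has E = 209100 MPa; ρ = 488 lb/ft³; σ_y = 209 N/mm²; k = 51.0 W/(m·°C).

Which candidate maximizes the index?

Screen on constraints: σ_y ≥ 117 MPa; k ≥ 48.4 W/(m·K). Survivors: material D, material Q.
After converting to SI:
  material D: E = 333.0 GPa, ρ = 10280 kg/m³
  material Q: E = 209.1 GPa, ρ = 7817 kg/m³
  material Q: M = 0.759×10⁻³
  material D: M = 0.674×10⁻³
Material Q has the largest M.

material Q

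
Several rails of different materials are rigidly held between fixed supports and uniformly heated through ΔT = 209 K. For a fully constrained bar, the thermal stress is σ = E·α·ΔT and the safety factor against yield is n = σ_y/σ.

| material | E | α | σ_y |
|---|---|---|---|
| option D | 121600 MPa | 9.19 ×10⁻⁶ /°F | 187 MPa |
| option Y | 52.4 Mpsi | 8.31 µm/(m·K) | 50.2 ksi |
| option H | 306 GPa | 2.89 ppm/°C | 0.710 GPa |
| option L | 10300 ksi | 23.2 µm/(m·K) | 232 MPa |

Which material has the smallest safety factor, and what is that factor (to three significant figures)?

option D, n = 0.445

With everything in SI (GPa, ×10⁻⁶/K, MPa):
  option D: E = 121.6, α = 16.5, σ_y = 187.0 → σ = 420 MPa, n = 0.445
  option Y: E = 361.3, α = 8.31, σ_y = 346.1 → σ = 627 MPa, n = 0.552
  option H: E = 306.0, α = 2.89, σ_y = 710.0 → σ = 185 MPa, n = 3.84
  option L: E = 71.02, α = 23.2, σ_y = 232.0 → σ = 344 MPa, n = 0.674
Option D has the lowest safety factor, n = 0.445.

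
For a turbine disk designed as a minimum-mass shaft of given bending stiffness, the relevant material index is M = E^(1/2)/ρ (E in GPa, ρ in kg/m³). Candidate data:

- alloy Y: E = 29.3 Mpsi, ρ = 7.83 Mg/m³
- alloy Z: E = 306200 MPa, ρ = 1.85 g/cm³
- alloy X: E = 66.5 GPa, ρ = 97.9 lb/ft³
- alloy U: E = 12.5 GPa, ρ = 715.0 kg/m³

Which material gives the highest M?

Putting every candidate on a common basis:
  alloy Y: E = 202.0 GPa, ρ = 7830 kg/m³
  alloy Z: E = 306.2 GPa, ρ = 1850 kg/m³
  alloy X: E = 66.50 GPa, ρ = 1568 kg/m³
  alloy U: E = 12.50 GPa, ρ = 715.0 kg/m³
  alloy Z: M = 9.46×10⁻³
  alloy X: M = 5.20×10⁻³
  alloy U: M = 4.94×10⁻³
  alloy Y: M = 1.82×10⁻³
Alloy Z ranks first.

alloy Z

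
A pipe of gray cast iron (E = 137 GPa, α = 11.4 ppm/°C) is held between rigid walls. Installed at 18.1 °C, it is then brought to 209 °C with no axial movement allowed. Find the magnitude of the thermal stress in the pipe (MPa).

ΔT = 190.9 K. Constrained thermal stress σ = E·α·ΔT = 137.0×10³ MPa × 11.4×10⁻⁶ × 190.9 = 298 MPa (compressive).

298 MPa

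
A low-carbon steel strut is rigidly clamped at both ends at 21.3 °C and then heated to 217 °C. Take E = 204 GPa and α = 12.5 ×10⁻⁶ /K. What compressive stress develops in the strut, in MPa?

499 MPa

ΔT = 195.7 K. Constrained thermal stress σ = E·α·ΔT = 204.0×10³ MPa × 12.5×10⁻⁶ × 195.7 = 499 MPa (compressive).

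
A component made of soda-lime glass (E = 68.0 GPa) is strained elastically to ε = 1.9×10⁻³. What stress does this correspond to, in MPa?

σ = E·ε = 68000 MPa × 1.9×10⁻³ = 129 MPa.

129 MPa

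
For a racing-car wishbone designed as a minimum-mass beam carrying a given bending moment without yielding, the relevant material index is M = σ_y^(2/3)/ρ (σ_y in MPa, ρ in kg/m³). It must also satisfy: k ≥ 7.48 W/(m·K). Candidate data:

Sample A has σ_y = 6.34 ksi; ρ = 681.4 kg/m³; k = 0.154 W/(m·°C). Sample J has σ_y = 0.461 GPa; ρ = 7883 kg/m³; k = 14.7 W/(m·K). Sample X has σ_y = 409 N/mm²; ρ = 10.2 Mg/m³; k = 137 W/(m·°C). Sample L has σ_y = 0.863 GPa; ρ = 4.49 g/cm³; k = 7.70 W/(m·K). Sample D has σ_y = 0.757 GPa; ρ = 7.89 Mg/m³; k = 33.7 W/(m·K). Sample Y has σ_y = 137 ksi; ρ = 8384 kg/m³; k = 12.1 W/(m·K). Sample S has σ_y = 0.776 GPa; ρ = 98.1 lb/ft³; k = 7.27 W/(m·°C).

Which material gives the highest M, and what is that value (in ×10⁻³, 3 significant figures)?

sample L, M = 20.2×10⁻³

Screen on constraints: k ≥ 7.48 W/(m·K). Survivors: sample J, sample X, sample L, sample D, sample Y.
In SI units:
  sample J: σ_y = 461.0 MPa, ρ = 7883 kg/m³
  sample X: σ_y = 409.0 MPa, ρ = 10200 kg/m³
  sample L: σ_y = 863.0 MPa, ρ = 4490 kg/m³
  sample D: σ_y = 757.0 MPa, ρ = 7890 kg/m³
  sample Y: σ_y = 944.6 MPa, ρ = 8384 kg/m³
  sample L: M = 20.2×10⁻³
  sample Y: M = 11.5×10⁻³
  sample D: M = 10.5×10⁻³
  sample J: M = 7.57×10⁻³
  sample X: M = 5.40×10⁻³
Sample L has the largest M.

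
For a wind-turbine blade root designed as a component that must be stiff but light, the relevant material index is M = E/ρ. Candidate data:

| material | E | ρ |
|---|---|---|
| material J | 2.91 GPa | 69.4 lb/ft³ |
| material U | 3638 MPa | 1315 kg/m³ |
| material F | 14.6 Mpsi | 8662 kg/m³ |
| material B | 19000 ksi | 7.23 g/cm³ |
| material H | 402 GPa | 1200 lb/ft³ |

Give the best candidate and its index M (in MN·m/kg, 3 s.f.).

material H, M = 20.9 MN·m/kg

Normalizing units and computing the index:
  material J: E = 2.910 GPa, ρ = 1112 kg/m³
  material U: E = 3.638 GPa, ρ = 1315 kg/m³
  material F: E = 100.7 GPa, ρ = 8662 kg/m³
  material B: E = 131.0 GPa, ρ = 7230 kg/m³
  material H: E = 402.0 GPa, ρ = 19220 kg/m³
  material H: M = 20.9 MN·m/kg
  material B: M = 18.1 MN·m/kg
  material F: M = 11.6 MN·m/kg
  material U: M = 2.77 MN·m/kg
  material J: M = 2.62 MN·m/kg
Material H ranks first.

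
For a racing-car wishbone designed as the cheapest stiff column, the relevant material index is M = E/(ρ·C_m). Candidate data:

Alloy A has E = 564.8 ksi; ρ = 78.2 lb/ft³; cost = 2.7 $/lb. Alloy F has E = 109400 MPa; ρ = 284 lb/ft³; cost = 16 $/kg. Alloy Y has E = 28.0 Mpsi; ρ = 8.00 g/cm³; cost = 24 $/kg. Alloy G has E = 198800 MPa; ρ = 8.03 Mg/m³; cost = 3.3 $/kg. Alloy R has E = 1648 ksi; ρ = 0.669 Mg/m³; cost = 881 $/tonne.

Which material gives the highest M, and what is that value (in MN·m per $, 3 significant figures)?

In SI units:
  alloy A: E = 3.894 GPa, ρ = 1253 kg/m³, cost = 5.952 $/kg
  alloy F: E = 109.4 GPa, ρ = 4549 kg/m³, cost = 16.00 $/kg
  alloy Y: E = 193.1 GPa, ρ = 8000 kg/m³, cost = 24.00 $/kg
  alloy G: E = 198.8 GPa, ρ = 8030 kg/m³, cost = 3.300 $/kg
  alloy R: E = 11.36 GPa, ρ = 669.0 kg/m³, cost = 0.8810 $/kg
  alloy R: M = 19.3 MN·m per $
  alloy G: M = 7.50 MN·m per $
  alloy F: M = 1.50 MN·m per $
  alloy Y: M = 1.01 MN·m per $
  alloy A: M = 0.522 MN·m per $
Alloy R ranks first.

alloy R, M = 19.3 MN·m per $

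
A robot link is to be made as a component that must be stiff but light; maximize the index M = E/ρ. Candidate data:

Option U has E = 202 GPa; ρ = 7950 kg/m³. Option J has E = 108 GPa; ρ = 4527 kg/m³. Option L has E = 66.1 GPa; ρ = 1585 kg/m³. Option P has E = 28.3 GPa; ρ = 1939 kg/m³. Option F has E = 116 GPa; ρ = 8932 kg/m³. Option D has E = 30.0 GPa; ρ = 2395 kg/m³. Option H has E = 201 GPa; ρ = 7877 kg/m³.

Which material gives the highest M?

Computing M directly (units already consistent):
  option L: M = 41.7 MN·m/kg
  option H: M = 25.5 MN·m/kg
  option U: M = 25.4 MN·m/kg
  option J: M = 23.9 MN·m/kg
  option P: M = 14.6 MN·m/kg
  option F: M = 13.0 MN·m/kg
  option D: M = 12.5 MN·m/kg
Option L has the largest M.

option L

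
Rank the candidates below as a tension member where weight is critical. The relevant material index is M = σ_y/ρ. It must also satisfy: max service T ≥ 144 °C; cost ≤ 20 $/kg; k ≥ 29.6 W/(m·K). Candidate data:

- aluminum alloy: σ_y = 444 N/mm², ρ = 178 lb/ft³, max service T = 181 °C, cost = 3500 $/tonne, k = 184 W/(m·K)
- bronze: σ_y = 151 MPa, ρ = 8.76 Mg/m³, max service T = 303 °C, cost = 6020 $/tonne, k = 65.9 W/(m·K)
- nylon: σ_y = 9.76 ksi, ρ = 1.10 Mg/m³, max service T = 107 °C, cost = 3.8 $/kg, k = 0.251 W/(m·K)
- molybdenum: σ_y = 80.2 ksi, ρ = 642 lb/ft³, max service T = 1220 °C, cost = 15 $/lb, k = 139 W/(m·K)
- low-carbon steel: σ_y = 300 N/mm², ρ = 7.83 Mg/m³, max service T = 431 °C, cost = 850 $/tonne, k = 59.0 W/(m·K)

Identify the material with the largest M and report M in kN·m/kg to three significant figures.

aluminum alloy, M = 156 kN·m/kg

Screen on constraints: max service T ≥ 144 °C; cost ≤ 20 $/kg; k ≥ 29.6 W/(m·K). Survivors: aluminum alloy, bronze, low-carbon steel.
After converting to SI:
  aluminum alloy: σ_y = 444.0 MPa, ρ = 2851 kg/m³
  bronze: σ_y = 151.0 MPa, ρ = 8760 kg/m³
  low-carbon steel: σ_y = 300.0 MPa, ρ = 7830 kg/m³
  aluminum alloy: M = 156 kN·m/kg
  low-carbon steel: M = 38.3 kN·m/kg
  bronze: M = 17.2 kN·m/kg
Aluminum alloy ranks first.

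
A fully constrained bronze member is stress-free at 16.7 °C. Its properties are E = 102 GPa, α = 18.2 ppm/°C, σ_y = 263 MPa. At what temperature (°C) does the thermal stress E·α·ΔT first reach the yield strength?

E·α·ΔT = 263.0 MPa ⇒ ΔT = 263.0 / (102.0×10³ × 18.2×10⁻⁶) = 141.7 K.
T = 16.7 + 141.7 = 158.4 °C.

158 °C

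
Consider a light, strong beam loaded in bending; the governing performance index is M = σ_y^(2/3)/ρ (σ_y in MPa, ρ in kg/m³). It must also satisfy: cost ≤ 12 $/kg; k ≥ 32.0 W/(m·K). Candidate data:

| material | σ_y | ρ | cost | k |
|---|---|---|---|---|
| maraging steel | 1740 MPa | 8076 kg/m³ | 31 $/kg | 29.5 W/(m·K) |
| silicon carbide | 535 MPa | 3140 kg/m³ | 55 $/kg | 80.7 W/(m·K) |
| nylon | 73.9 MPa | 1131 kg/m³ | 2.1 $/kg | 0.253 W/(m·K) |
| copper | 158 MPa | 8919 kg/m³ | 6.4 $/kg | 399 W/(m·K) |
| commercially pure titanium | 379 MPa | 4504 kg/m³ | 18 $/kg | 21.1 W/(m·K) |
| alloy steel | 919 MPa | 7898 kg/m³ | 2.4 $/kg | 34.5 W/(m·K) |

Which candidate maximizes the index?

alloy steel

Screen on constraints: cost ≤ 12 $/kg; k ≥ 32.0 W/(m·K). Survivors: copper, alloy steel.
Evaluate M for each candidate:
  alloy steel: M = 12.0×10⁻³
  copper: M = 3.28×10⁻³
Alloy steel ranks first.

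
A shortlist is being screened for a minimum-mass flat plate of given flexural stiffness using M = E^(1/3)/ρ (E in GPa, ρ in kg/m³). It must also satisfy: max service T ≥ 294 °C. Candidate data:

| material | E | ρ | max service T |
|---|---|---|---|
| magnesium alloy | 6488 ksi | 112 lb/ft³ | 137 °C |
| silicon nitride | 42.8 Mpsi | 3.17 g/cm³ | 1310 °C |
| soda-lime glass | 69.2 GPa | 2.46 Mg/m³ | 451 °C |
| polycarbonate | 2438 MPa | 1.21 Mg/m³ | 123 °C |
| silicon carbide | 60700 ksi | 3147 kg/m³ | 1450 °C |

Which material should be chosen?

Screen on constraints: max service T ≥ 294 °C. Survivors: silicon nitride, soda-lime glass, silicon carbide.
Normalizing units and computing the index:
  silicon nitride: E = 295.1 GPa, ρ = 3170 kg/m³
  soda-lime glass: E = 69.20 GPa, ρ = 2460 kg/m³
  silicon carbide: E = 418.5 GPa, ρ = 3147 kg/m³
  silicon carbide: M = 2.38×10⁻³
  silicon nitride: M = 2.10×10⁻³
  soda-lime glass: M = 1.67×10⁻³
The maximum is for silicon carbide.

silicon carbide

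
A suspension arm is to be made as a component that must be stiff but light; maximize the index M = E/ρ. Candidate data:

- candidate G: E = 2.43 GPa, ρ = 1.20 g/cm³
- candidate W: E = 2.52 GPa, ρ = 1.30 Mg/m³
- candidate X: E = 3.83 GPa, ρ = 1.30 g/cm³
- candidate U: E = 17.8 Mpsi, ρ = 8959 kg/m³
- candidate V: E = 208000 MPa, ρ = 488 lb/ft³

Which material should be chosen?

Normalizing units and computing the index:
  candidate G: E = 2.430 GPa, ρ = 1200 kg/m³
  candidate W: E = 2.520 GPa, ρ = 1300 kg/m³
  candidate X: E = 3.830 GPa, ρ = 1300 kg/m³
  candidate U: E = 122.7 GPa, ρ = 8959 kg/m³
  candidate V: E = 208.0 GPa, ρ = 7817 kg/m³
  candidate V: M = 26.6 MN·m/kg
  candidate U: M = 13.7 MN·m/kg
  candidate X: M = 2.95 MN·m/kg
  candidate G: M = 2.02 MN·m/kg
  candidate W: M = 1.94 MN·m/kg
The maximum is for candidate V.

candidate V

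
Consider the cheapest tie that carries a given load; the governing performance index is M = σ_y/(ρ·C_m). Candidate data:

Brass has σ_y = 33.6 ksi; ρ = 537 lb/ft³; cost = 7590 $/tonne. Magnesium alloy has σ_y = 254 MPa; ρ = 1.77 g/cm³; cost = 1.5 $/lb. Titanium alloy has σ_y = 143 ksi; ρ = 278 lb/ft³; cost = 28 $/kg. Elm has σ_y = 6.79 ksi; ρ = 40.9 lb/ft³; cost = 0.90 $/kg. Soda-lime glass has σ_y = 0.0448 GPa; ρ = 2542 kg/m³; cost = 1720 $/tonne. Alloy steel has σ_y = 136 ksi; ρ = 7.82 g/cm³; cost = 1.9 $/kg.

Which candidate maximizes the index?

elm

Convert each candidate to consistent units, then evaluate M:
  brass: σ_y = 231.7 MPa, ρ = 8602 kg/m³, cost = 7.590 $/kg
  magnesium alloy: σ_y = 254.0 MPa, ρ = 1770 kg/m³, cost = 3.307 $/kg
  titanium alloy: σ_y = 986.0 MPa, ρ = 4453 kg/m³, cost = 28.00 $/kg
  elm: σ_y = 46.82 MPa, ρ = 655.2 kg/m³, cost = 0.9000 $/kg
  soda-lime glass: σ_y = 44.80 MPa, ρ = 2542 kg/m³, cost = 1.720 $/kg
  alloy steel: σ_y = 937.7 MPa, ρ = 7820 kg/m³, cost = 1.900 $/kg
  elm: M = 79.4 kN·m per $
  alloy steel: M = 63.1 kN·m per $
  magnesium alloy: M = 43.4 kN·m per $
  soda-lime glass: M = 10.2 kN·m per $
  titanium alloy: M = 7.91 kN·m per $
  brass: M = 3.55 kN·m per $
Elm ranks first.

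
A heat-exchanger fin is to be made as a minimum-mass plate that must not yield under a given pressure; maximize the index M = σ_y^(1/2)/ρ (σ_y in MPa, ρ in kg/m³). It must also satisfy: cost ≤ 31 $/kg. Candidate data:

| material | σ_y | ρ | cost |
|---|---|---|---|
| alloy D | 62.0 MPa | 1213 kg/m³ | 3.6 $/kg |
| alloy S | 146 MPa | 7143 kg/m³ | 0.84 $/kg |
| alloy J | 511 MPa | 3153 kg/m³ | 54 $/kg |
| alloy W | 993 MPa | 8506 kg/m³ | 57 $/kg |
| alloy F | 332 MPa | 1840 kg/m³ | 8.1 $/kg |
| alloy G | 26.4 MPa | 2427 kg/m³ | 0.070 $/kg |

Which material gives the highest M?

alloy F

Screen on constraints: cost ≤ 31 $/kg. Survivors: alloy D, alloy S, alloy F, alloy G.
Per-candidate index values:
  alloy F: M = 9.90×10⁻³
  alloy D: M = 6.49×10⁻³
  alloy G: M = 2.12×10⁻³
  alloy S: M = 1.69×10⁻³
The maximum is for alloy F.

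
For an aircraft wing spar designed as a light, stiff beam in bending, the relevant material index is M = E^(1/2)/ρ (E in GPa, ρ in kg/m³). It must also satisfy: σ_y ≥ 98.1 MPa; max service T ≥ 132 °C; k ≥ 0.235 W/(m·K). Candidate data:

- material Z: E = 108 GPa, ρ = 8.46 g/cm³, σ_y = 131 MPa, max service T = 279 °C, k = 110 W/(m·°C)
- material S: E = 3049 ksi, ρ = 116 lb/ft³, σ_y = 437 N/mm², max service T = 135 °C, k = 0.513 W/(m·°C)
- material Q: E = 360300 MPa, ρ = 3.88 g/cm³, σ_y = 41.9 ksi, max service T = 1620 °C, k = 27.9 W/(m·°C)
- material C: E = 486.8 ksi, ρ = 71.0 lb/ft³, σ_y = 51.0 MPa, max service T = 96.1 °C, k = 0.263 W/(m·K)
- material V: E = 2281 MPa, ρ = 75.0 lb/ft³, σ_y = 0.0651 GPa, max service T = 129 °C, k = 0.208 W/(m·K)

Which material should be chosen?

material Q

Screen on constraints: σ_y ≥ 98.1 MPa; max service T ≥ 132 °C; k ≥ 0.235 W/(m·K). Survivors: material Z, material S, material Q.
After converting to SI:
  material Z: E = 108.0 GPa, ρ = 8460 kg/m³
  material S: E = 21.02 GPa, ρ = 1858 kg/m³
  material Q: E = 360.3 GPa, ρ = 3880 kg/m³
  material Q: M = 4.89×10⁻³
  material S: M = 2.47×10⁻³
  material Z: M = 1.23×10⁻³
Material Q has the largest M.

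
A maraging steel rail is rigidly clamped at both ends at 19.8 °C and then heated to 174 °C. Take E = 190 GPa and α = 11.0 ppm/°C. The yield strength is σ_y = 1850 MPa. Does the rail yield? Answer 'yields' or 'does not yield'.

does not yield

ΔT = 154.2 K. Constrained thermal stress σ = E·α·ΔT = 190.0×10³ MPa × 11.0×10⁻⁶ × 154.2 = 322 MPa (compressive).
Compare to σ_y = 1850 MPa: σ < σ_y, so it does not yield.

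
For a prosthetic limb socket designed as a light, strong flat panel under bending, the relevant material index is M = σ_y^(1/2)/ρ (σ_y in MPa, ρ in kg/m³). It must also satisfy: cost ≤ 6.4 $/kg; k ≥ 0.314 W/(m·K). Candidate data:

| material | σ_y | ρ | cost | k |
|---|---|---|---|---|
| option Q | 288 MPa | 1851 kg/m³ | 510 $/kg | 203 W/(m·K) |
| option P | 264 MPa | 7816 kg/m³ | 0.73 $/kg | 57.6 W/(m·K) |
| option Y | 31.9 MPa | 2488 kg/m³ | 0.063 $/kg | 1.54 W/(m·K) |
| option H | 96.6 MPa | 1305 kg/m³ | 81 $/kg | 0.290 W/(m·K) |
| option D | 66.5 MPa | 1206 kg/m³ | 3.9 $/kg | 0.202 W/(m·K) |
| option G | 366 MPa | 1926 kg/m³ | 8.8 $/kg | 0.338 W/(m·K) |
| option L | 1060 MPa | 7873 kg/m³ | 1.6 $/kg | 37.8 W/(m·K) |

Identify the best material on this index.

option L

Screen on constraints: cost ≤ 6.4 $/kg; k ≥ 0.314 W/(m·K). Survivors: option P, option Y, option L.
Computing M directly (units already consistent):
  option L: M = 4.14×10⁻³
  option Y: M = 2.27×10⁻³
  option P: M = 2.08×10⁻³
The maximum is for option L.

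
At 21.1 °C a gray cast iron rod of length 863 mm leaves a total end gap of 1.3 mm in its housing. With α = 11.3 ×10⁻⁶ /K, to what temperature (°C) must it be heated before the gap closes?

α·L₀·ΔT = 1.3 mm ⇒ ΔT = 1.3 / (11.3×10⁻⁶ × 863.0) = 133.3 K.
T = 21.1 + 133.3 = 154.4 °C.

154 °C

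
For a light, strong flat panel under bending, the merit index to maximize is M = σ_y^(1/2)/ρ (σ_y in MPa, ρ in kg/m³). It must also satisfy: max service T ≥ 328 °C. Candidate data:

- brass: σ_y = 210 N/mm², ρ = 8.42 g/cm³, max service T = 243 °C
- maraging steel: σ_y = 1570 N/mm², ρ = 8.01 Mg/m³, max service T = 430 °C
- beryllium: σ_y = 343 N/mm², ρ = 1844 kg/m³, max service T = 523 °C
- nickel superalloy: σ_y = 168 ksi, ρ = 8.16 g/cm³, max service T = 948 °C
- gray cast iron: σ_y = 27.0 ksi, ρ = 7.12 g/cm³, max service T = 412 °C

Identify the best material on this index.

Screen on constraints: max service T ≥ 328 °C. Survivors: maraging steel, beryllium, nickel superalloy, gray cast iron.
Normalizing units and computing the index:
  maraging steel: σ_y = 1570 MPa, ρ = 8010 kg/m³
  beryllium: σ_y = 343.0 MPa, ρ = 1844 kg/m³
  nickel superalloy: σ_y = 1158 MPa, ρ = 8160 kg/m³
  gray cast iron: σ_y = 186.2 MPa, ρ = 7120 kg/m³
  beryllium: M = 10.0×10⁻³
  maraging steel: M = 4.95×10⁻³
  nickel superalloy: M = 4.17×10⁻³
  gray cast iron: M = 1.92×10⁻³
Beryllium has the largest M.

beryllium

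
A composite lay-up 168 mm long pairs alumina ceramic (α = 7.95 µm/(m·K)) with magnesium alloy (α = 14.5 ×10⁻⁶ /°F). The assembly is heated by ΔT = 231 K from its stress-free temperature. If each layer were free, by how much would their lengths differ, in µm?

704 µm

magnesium alloy: α = 14.5×10⁻⁶/°F × 9/5 = 26.1×10⁻⁶/K.
Δα = |7.95 − 26.1|×10⁻⁶/K = 18.1×10⁻⁶/K.
ΔL_mismatch = Δα·L·ΔT = 18.1×10⁻⁶ × 168.0 mm × 231.0 K = 704 µm.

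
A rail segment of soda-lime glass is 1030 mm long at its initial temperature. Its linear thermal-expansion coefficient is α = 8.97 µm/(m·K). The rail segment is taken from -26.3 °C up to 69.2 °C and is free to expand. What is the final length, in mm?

ΔT = 69.2 − (-26.3) = 95.50 K.
ΔL = α·L₀·ΔT = 8.97×10⁻⁶ × 1030 mm × 95.50 K = 0.882 mm.
L = L₀ + ΔL = 1030 + 0.882 = 1030.9 mm.

1030.9 mm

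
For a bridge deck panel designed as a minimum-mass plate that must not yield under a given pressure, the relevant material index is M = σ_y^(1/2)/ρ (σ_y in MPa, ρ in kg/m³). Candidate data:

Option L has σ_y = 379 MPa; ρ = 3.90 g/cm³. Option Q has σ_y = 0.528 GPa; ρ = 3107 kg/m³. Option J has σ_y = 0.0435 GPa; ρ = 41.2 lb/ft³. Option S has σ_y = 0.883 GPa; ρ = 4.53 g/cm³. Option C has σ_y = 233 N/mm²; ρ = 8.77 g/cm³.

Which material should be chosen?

option J

Normalizing units and computing the index:
  option L: σ_y = 379.0 MPa, ρ = 3900 kg/m³
  option Q: σ_y = 528.0 MPa, ρ = 3107 kg/m³
  option J: σ_y = 43.50 MPa, ρ = 660.0 kg/m³
  option S: σ_y = 883.0 MPa, ρ = 4530 kg/m³
  option C: σ_y = 233.0 MPa, ρ = 8770 kg/m³
  option J: M = 9.99×10⁻³
  option Q: M = 7.40×10⁻³
  option S: M = 6.56×10⁻³
  option L: M = 4.99×10⁻³
  option C: M = 1.74×10⁻³
Option J ranks first.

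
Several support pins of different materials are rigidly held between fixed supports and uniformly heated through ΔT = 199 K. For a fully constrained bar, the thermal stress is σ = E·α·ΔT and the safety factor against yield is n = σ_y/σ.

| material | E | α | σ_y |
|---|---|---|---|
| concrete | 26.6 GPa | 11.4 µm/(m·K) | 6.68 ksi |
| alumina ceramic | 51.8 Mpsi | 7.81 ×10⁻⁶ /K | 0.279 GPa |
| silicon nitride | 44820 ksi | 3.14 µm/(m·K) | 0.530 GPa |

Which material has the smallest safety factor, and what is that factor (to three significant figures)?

alumina ceramic, n = 0.503

Per material, after unit conversion:
  concrete: E = 26.60, α = 11.4, σ_y = 46.06 → σ = 60.3 MPa, n = 0.763
  alumina ceramic: E = 357.1, α = 7.81, σ_y = 279.0 → σ = 555 MPa, n = 0.503
  silicon nitride: E = 309.0, α = 3.14, σ_y = 530.0 → σ = 193 MPa, n = 2.74
Smallest n: alumina ceramic with n = 0.503.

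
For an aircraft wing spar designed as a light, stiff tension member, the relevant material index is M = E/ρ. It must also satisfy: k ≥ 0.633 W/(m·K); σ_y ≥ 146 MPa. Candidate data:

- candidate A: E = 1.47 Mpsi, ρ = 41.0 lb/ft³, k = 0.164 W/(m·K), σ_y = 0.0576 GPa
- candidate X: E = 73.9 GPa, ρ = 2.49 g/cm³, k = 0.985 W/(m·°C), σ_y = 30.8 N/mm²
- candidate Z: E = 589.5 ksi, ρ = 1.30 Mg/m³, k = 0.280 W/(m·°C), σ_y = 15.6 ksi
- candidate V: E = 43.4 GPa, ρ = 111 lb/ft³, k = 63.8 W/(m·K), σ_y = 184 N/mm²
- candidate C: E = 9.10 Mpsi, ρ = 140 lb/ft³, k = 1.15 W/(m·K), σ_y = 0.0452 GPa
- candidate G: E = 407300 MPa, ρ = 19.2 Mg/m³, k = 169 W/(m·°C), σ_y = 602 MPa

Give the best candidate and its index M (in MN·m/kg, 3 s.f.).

Screen on constraints: k ≥ 0.633 W/(m·K); σ_y ≥ 146 MPa. Survivors: candidate V, candidate G.
In SI units:
  candidate V: E = 43.40 GPa, ρ = 1778 kg/m³
  candidate G: E = 407.3 GPa, ρ = 19200 kg/m³
  candidate V: M = 24.4 MN·m/kg
  candidate G: M = 21.2 MN·m/kg
Highest index: candidate V.

candidate V, M = 24.4 MN·m/kg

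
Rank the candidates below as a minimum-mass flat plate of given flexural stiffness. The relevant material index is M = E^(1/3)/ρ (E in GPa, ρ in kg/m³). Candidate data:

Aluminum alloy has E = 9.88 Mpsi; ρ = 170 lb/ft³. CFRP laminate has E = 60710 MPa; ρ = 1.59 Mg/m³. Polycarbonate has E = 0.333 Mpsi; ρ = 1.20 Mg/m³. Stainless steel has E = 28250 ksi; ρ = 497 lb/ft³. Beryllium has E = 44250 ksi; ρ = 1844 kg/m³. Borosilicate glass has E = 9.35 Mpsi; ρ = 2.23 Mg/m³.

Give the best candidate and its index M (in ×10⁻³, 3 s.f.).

Normalizing units and computing the index:
  aluminum alloy: E = 68.12 GPa, ρ = 2723 kg/m³
  CFRP laminate: E = 60.71 GPa, ρ = 1590 kg/m³
  polycarbonate: E = 2.296 GPa, ρ = 1200 kg/m³
  stainless steel: E = 194.8 GPa, ρ = 7961 kg/m³
  beryllium: E = 305.1 GPa, ρ = 1844 kg/m³
  borosilicate glass: E = 64.47 GPa, ρ = 2230 kg/m³
  beryllium: M = 3.65×10⁻³
  CFRP laminate: M = 2.47×10⁻³
  borosilicate glass: M = 1.80×10⁻³
  aluminum alloy: M = 1.50×10⁻³
  polycarbonate: M = 1.10×10⁻³
  stainless steel: M = 0.728×10⁻³
Highest index: beryllium.

beryllium, M = 3.65×10⁻³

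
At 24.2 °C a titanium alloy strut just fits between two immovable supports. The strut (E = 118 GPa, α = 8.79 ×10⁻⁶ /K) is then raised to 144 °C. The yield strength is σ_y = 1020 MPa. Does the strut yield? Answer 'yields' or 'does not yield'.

does not yield

ΔT = 119.8 K. Constrained thermal stress σ = E·α·ΔT = 118.0×10³ MPa × 8.79×10⁻⁶ × 119.8 = 124 MPa (compressive).
Compare to σ_y = 1020 MPa: σ < σ_y, so it does not yield.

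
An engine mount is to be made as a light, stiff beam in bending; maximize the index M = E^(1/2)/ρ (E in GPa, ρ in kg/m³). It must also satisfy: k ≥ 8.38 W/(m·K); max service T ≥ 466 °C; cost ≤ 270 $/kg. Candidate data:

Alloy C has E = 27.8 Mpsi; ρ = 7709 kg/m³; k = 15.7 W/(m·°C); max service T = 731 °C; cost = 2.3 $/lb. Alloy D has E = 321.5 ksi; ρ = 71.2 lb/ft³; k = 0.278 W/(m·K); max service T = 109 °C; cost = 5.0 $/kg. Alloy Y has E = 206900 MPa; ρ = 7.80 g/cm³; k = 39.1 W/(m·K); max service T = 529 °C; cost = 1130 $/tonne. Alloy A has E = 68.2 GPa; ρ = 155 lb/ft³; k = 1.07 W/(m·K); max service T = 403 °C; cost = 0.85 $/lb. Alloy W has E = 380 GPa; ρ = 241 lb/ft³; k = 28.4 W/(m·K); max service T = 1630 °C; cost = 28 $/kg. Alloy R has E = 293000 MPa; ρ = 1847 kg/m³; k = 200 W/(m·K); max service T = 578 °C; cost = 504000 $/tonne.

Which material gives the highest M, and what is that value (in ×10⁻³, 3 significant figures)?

alloy W, M = 5.05×10⁻³

Screen on constraints: k ≥ 8.38 W/(m·K); max service T ≥ 466 °C; cost ≤ 270 $/kg. Survivors: alloy C, alloy Y, alloy W.
Convert each candidate to consistent units, then evaluate M:
  alloy C: E = 191.7 GPa, ρ = 7709 kg/m³
  alloy Y: E = 206.9 GPa, ρ = 7800 kg/m³
  alloy W: E = 380.0 GPa, ρ = 3860 kg/m³
  alloy W: M = 5.05×10⁻³
  alloy Y: M = 1.84×10⁻³
  alloy C: M = 1.80×10⁻³
The maximum is for alloy W.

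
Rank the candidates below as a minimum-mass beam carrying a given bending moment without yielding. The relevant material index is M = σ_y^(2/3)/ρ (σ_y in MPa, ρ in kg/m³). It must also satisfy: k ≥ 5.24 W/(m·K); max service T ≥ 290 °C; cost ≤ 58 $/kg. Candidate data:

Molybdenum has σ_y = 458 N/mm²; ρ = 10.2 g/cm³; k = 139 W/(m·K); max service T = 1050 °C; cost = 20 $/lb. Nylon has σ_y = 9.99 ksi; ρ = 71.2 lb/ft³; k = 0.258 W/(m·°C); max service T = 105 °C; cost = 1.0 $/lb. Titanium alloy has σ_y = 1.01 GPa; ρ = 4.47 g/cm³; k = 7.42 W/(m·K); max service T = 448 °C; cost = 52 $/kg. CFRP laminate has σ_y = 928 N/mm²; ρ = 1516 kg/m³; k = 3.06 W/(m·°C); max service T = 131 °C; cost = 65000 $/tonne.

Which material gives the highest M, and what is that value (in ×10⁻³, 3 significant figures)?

Screen on constraints: k ≥ 5.24 W/(m·K); max service T ≥ 290 °C; cost ≤ 58 $/kg. Survivors: molybdenum, titanium alloy.
Convert each candidate to consistent units, then evaluate M:
  molybdenum: σ_y = 458.0 MPa, ρ = 10200 kg/m³
  titanium alloy: σ_y = 1010 MPa, ρ = 4470 kg/m³
  titanium alloy: M = 22.5×10⁻³
  molybdenum: M = 5.83×10⁻³
Highest index: titanium alloy.

titanium alloy, M = 22.5×10⁻³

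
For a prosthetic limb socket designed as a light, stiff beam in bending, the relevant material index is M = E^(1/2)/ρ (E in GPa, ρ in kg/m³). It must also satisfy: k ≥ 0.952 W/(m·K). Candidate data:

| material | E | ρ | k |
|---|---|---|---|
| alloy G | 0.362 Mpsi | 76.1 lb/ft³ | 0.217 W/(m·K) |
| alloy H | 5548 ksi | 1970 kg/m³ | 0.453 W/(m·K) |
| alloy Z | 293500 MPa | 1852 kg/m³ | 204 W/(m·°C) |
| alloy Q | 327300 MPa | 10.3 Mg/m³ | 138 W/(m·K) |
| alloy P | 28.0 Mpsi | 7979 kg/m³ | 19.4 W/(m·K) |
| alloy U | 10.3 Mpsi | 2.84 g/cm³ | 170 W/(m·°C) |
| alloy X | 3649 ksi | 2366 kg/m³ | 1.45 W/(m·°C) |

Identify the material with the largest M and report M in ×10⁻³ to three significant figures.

Screen on constraints: k ≥ 0.952 W/(m·K). Survivors: alloy Z, alloy Q, alloy P, alloy U, alloy X.
Convert each candidate to consistent units, then evaluate M:
  alloy Z: E = 293.5 GPa, ρ = 1852 kg/m³
  alloy Q: E = 327.3 GPa, ρ = 10300 kg/m³
  alloy P: E = 193.1 GPa, ρ = 7979 kg/m³
  alloy U: E = 71.02 GPa, ρ = 2840 kg/m³
  alloy X: E = 25.16 GPa, ρ = 2366 kg/m³
  alloy Z: M = 9.25×10⁻³
  alloy U: M = 2.97×10⁻³
  alloy X: M = 2.12×10⁻³
  alloy Q: M = 1.76×10⁻³
  alloy P: M = 1.74×10⁻³
Alloy Z has the largest M.

alloy Z, M = 9.25×10⁻³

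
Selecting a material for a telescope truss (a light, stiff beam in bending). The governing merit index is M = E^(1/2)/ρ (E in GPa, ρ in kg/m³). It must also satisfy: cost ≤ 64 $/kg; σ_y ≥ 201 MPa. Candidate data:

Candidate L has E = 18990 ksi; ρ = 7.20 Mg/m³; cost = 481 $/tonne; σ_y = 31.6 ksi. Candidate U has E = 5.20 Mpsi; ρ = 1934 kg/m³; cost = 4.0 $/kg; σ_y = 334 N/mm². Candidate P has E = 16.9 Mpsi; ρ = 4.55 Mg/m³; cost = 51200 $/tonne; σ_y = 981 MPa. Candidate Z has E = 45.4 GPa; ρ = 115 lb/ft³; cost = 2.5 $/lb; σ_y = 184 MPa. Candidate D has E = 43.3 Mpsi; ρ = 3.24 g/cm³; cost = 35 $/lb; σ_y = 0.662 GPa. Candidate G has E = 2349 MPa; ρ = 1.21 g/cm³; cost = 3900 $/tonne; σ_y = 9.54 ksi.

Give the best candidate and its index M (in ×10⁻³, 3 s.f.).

candidate U, M = 3.10×10⁻³

Screen on constraints: cost ≤ 64 $/kg; σ_y ≥ 201 MPa. Survivors: candidate L, candidate U, candidate P.
Normalizing units and computing the index:
  candidate L: E = 130.9 GPa, ρ = 7200 kg/m³
  candidate U: E = 35.85 GPa, ρ = 1934 kg/m³
  candidate P: E = 116.5 GPa, ρ = 4550 kg/m³
  candidate U: M = 3.10×10⁻³
  candidate P: M = 2.37×10⁻³
  candidate L: M = 1.59×10⁻³
Highest index: candidate U.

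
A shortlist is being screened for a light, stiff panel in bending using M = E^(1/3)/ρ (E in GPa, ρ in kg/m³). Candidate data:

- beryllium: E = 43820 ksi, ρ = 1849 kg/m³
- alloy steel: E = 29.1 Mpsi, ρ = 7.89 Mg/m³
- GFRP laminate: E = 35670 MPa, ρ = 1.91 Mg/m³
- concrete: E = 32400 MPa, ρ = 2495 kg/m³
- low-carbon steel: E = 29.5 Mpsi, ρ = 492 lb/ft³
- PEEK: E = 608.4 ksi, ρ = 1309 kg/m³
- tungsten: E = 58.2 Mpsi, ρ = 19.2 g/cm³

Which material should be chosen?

Putting every candidate on a common basis:
  beryllium: E = 302.1 GPa, ρ = 1849 kg/m³
  alloy steel: E = 200.6 GPa, ρ = 7890 kg/m³
  GFRP laminate: E = 35.67 GPa, ρ = 1910 kg/m³
  concrete: E = 32.40 GPa, ρ = 2495 kg/m³
  low-carbon steel: E = 203.4 GPa, ρ = 7881 kg/m³
  PEEK: E = 4.195 GPa, ρ = 1309 kg/m³
  tungsten: E = 401.3 GPa, ρ = 19200 kg/m³
  beryllium: M = 3.63×10⁻³
  GFRP laminate: M = 1.72×10⁻³
  concrete: M = 1.28×10⁻³
  PEEK: M = 1.23×10⁻³
  low-carbon steel: M = 0.746×10⁻³
  alloy steel: M = 0.742×10⁻³
  tungsten: M = 0.384×10⁻³
The maximum is for beryllium.

beryllium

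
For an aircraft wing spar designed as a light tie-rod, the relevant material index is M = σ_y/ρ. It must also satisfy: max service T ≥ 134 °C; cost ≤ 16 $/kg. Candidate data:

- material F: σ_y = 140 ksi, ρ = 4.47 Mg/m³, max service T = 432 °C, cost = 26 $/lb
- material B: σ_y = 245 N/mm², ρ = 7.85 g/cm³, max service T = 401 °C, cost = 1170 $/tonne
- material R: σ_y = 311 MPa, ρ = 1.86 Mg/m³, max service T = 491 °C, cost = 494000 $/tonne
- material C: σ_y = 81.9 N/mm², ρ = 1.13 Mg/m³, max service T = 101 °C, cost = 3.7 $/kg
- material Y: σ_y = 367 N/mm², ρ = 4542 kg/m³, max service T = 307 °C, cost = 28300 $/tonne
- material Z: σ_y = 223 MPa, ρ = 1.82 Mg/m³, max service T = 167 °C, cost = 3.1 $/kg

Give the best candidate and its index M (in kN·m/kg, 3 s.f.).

Screen on constraints: max service T ≥ 134 °C; cost ≤ 16 $/kg. Survivors: material B, material Z.
In SI units:
  material B: σ_y = 245.0 MPa, ρ = 7850 kg/m³
  material Z: σ_y = 223.0 MPa, ρ = 1820 kg/m³
  material Z: M = 123 kN·m/kg
  material B: M = 31.2 kN·m/kg
The maximum is for material Z.

material Z, M = 123 kN·m/kg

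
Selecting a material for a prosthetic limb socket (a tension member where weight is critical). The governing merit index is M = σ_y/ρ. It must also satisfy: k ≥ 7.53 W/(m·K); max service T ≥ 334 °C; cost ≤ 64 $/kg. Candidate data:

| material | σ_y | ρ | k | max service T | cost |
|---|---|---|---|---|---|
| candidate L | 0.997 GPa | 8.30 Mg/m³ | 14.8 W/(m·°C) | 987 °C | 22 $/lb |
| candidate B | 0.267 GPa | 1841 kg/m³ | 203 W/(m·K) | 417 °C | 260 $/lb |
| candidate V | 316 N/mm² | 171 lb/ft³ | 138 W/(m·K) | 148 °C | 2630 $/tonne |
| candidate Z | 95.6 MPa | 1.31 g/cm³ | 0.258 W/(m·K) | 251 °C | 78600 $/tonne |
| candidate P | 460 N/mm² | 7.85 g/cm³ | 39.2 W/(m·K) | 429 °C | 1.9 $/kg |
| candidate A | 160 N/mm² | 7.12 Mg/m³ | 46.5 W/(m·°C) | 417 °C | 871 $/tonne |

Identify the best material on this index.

candidate L

Screen on constraints: k ≥ 7.53 W/(m·K); max service T ≥ 334 °C; cost ≤ 64 $/kg. Survivors: candidate L, candidate P, candidate A.
In SI units:
  candidate L: σ_y = 997.0 MPa, ρ = 8300 kg/m³
  candidate P: σ_y = 460.0 MPa, ρ = 7850 kg/m³
  candidate A: σ_y = 160.0 MPa, ρ = 7120 kg/m³
  candidate L: M = 120 kN·m/kg
  candidate P: M = 58.6 kN·m/kg
  candidate A: M = 22.5 kN·m/kg
Candidate L has the largest M.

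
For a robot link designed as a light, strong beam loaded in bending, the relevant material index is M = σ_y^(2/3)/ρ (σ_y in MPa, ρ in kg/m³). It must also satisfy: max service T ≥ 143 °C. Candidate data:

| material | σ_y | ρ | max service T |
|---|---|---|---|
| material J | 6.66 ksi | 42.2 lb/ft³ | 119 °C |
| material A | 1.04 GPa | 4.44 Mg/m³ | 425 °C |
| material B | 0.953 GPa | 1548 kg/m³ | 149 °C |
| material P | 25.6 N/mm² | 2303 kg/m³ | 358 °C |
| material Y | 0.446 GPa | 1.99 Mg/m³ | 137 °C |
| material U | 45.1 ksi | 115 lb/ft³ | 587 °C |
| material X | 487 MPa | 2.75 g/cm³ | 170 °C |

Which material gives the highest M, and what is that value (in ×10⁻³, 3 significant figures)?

material B, M = 62.6×10⁻³

Screen on constraints: max service T ≥ 143 °C. Survivors: material A, material B, material P, material U, material X.
Convert each candidate to consistent units, then evaluate M:
  material A: σ_y = 1040 MPa, ρ = 4440 kg/m³
  material B: σ_y = 953.0 MPa, ρ = 1548 kg/m³
  material P: σ_y = 25.60 MPa, ρ = 2303 kg/m³
  material U: σ_y = 311.0 MPa, ρ = 1842 kg/m³
  material X: σ_y = 487.0 MPa, ρ = 2750 kg/m³
  material B: M = 62.6×10⁻³
  material U: M = 24.9×10⁻³
  material A: M = 23.1×10⁻³
  material X: M = 22.5×10⁻³
  material P: M = 3.77×10⁻³
Material B has the largest M.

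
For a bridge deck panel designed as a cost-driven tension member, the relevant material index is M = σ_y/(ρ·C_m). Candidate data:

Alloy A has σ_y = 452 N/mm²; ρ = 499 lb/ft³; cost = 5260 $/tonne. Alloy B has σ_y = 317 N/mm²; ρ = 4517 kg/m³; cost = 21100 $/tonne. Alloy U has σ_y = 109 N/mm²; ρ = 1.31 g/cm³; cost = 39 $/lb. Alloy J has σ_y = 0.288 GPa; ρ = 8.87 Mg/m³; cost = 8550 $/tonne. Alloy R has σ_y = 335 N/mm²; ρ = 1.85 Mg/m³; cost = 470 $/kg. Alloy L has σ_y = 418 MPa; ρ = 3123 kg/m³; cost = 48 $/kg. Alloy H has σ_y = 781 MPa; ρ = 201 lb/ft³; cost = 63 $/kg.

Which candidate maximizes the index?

In SI units:
  alloy A: σ_y = 452.0 MPa, ρ = 7993 kg/m³, cost = 5.260 $/kg
  alloy B: σ_y = 317.0 MPa, ρ = 4517 kg/m³, cost = 21.10 $/kg
  alloy U: σ_y = 109.0 MPa, ρ = 1310 kg/m³, cost = 85.98 $/kg
  alloy J: σ_y = 288.0 MPa, ρ = 8870 kg/m³, cost = 8.550 $/kg
  alloy R: σ_y = 335.0 MPa, ρ = 1850 kg/m³, cost = 470.0 $/kg
  alloy L: σ_y = 418.0 MPa, ρ = 3123 kg/m³, cost = 48.00 $/kg
  alloy H: σ_y = 781.0 MPa, ρ = 3220 kg/m³, cost = 63.00 $/kg
  alloy A: M = 10.8 kN·m per $
  alloy H: M = 3.85 kN·m per $
  alloy J: M = 3.80 kN·m per $
  alloy B: M = 3.33 kN·m per $
  alloy L: M = 2.79 kN·m per $
  alloy U: M = 0.968 kN·m per $
  alloy R: M = 0.385 kN·m per $
The maximum is for alloy A.

alloy A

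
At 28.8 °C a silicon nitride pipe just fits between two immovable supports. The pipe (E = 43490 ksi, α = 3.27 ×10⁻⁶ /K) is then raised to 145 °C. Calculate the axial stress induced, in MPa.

E = 43490 ksi = 299.9 GPa.
ΔT = 116.2 K. Constrained thermal stress σ = E·α·ΔT = 299.9×10³ MPa × 3.27×10⁻⁶ × 116.2 = 114 MPa (compressive).

114 MPa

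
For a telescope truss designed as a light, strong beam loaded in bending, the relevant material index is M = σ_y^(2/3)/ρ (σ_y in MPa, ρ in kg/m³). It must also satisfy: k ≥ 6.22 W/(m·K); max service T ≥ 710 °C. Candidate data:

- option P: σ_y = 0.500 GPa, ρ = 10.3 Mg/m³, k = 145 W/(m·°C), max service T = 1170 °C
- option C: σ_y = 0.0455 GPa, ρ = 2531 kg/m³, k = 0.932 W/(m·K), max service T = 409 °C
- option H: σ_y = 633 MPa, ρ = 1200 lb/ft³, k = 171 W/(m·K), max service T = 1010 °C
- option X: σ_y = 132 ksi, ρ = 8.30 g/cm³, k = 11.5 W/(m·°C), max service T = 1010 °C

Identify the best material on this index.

Screen on constraints: k ≥ 6.22 W/(m·K); max service T ≥ 710 °C. Survivors: option P, option H, option X.
In SI units:
  option P: σ_y = 500.0 MPa, ρ = 10300 kg/m³
  option H: σ_y = 633.0 MPa, ρ = 19220 kg/m³
  option X: σ_y = 910.1 MPa, ρ = 8300 kg/m³
  option X: M = 11.3×10⁻³
  option P: M = 6.12×10⁻³
  option H: M = 3.84×10⁻³
Option X has the largest M.

option X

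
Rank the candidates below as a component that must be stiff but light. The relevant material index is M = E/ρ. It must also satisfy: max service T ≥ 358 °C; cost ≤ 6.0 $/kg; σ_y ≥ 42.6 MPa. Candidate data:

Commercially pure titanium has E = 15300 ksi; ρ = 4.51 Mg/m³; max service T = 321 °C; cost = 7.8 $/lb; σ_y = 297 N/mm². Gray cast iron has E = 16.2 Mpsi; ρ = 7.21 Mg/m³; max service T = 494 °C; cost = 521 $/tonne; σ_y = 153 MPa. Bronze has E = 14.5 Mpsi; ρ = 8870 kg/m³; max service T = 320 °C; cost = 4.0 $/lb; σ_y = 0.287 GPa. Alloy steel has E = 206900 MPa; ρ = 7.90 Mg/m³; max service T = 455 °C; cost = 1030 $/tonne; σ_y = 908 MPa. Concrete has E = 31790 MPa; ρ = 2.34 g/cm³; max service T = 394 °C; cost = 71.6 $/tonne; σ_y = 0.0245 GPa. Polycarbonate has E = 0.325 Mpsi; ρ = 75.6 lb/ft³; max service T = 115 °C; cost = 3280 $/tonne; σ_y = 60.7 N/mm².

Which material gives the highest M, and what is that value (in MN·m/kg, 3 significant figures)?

alloy steel, M = 26.2 MN·m/kg

Screen on constraints: max service T ≥ 358 °C; cost ≤ 6.0 $/kg; σ_y ≥ 42.6 MPa. Survivors: gray cast iron, alloy steel.
Putting every candidate on a common basis:
  gray cast iron: E = 111.7 GPa, ρ = 7210 kg/m³
  alloy steel: E = 206.9 GPa, ρ = 7900 kg/m³
  alloy steel: M = 26.2 MN·m/kg
  gray cast iron: M = 15.5 MN·m/kg
Alloy steel ranks first.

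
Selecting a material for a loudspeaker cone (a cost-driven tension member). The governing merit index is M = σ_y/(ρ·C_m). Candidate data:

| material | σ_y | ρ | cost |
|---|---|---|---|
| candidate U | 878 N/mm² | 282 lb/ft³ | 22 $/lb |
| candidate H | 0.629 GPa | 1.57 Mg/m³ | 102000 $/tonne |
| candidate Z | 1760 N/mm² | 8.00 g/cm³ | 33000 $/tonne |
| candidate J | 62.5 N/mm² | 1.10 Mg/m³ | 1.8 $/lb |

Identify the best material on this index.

candidate J

Convert each candidate to consistent units, then evaluate M:
  candidate U: σ_y = 878.0 MPa, ρ = 4517 kg/m³, cost = 48.50 $/kg
  candidate H: σ_y = 629.0 MPa, ρ = 1570 kg/m³, cost = 102.0 $/kg
  candidate Z: σ_y = 1760 MPa, ρ = 8000 kg/m³, cost = 33.00 $/kg
  candidate J: σ_y = 62.50 MPa, ρ = 1100 kg/m³, cost = 3.968 $/kg
  candidate J: M = 14.3 kN·m per $
  candidate Z: M = 6.67 kN·m per $
  candidate U: M = 4.01 kN·m per $
  candidate H: M = 3.93 kN·m per $
Candidate J has the largest M.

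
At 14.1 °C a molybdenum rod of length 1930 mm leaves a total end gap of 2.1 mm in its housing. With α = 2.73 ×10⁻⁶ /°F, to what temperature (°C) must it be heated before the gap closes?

α = 2.73×10⁻⁶/°F × 9/5 = 4.91×10⁻⁶/K.
α·L₀·ΔT = 2.1 mm ⇒ ΔT = 2.1 / (4.91×10⁻⁶ × 1930.0) = 221.4 K.
T = 14.1 + 221.4 = 235.5 °C.

236 °C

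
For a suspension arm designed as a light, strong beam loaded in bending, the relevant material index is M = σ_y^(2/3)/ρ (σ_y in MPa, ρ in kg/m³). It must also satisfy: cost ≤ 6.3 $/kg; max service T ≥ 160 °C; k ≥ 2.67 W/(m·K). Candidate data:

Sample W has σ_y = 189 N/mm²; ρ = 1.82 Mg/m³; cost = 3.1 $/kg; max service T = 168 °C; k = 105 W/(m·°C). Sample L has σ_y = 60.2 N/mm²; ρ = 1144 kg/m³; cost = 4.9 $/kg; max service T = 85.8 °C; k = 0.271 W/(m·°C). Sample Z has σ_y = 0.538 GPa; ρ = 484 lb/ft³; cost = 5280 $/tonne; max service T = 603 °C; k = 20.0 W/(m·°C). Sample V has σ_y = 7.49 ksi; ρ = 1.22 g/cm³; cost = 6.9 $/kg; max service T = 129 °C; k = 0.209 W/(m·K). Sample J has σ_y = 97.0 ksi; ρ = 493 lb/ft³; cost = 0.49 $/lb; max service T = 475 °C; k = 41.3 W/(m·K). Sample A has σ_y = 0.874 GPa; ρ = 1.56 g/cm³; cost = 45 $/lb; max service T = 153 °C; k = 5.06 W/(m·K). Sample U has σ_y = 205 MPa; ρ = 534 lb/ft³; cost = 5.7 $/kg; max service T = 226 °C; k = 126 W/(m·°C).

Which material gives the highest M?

sample W

Screen on constraints: cost ≤ 6.3 $/kg; max service T ≥ 160 °C; k ≥ 2.67 W/(m·K). Survivors: sample W, sample Z, sample J, sample U.
In SI units:
  sample W: σ_y = 189.0 MPa, ρ = 1820 kg/m³
  sample Z: σ_y = 538.0 MPa, ρ = 7753 kg/m³
  sample J: σ_y = 668.8 MPa, ρ = 7897 kg/m³
  sample U: σ_y = 205.0 MPa, ρ = 8554 kg/m³
  sample W: M = 18.1×10⁻³
  sample J: M = 9.68×10⁻³
  sample Z: M = 8.53×10⁻³
  sample U: M = 4.06×10⁻³
Sample W ranks first.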